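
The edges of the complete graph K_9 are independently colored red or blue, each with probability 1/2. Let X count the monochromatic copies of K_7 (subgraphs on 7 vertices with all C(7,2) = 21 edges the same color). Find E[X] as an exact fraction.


Let X = Σ_S X_S over the C(9, 7) = 36 subsets S of size 7, where X_S = 1 if the K_7 on S is monochromatic.
For a fixed S, the K_7 on S has C(7, 2) = 21 edges. P[all 21 edges red] = (1/2)^21, and likewise for blue, so P[monochromatic] = 2·(1/2)^21 = 2^{1 − 21} = 1/1048576.
Summing: E[X] = C(9, 7) · 2^{1 − 21} = 36 · 1/1048576 = 9/262144.
Numerically: E[X] ≈ 0.00003.

E[X] = C(9,7)·2^(1−C(7,2)) = 9/262144 ≈ 0.00003.


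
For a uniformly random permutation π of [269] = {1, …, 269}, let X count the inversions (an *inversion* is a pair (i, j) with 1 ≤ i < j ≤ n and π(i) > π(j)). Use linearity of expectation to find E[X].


Write X = Σ X_I over the C(269, 2) = 36046 pairs i < j, with X_I the indicator of one inversion.
There are 36046 indicators.
For each fixed pair i < j, the values π(i) and π(j) are two distinct elements of {1, …, 269} in uniformly random order; by symmetry P[π(i) > π(j)] = 1/2.
By linearity: E[X] = 36046 · (1/2) = C(269, 2) · (1/2) = 36046/2 = 18023 ≈ 18023.00000.

E[X] = 18023 = 18023.00000.


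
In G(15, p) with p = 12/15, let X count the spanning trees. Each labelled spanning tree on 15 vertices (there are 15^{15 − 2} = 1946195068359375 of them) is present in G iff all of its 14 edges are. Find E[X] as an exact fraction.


K_15 has 15^{15 − 2} = 1946195068359375 labelled spanning trees.
For each such spanning tree H, let X_H = 1 if all 14 edges of H are present in G. Then P[X_H = 1] = p^{14} = (4/5)^{14} = 268435456/6103515625.
By linearity of expectation: E[X] = Σ_H E[X_H] = 1946195068359375 · p^{14} = 1946195068359375 · 268435456/6103515625 = 427972821516288/5.
Numerically: E[X] ≈ 8.55946e+13.

E[X] = 1946195068359375 · (4/5)^{14} = 427972821516288/5 ≈ 8.55946e+13.


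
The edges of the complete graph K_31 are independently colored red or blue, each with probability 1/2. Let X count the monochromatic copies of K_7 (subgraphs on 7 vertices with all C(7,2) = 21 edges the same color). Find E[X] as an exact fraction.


Let X = Σ_S X_S over the C(31, 7) = 2629575 subsets S of size 7, where X_S = 1 if the K_7 on S is monochromatic.
For a fixed S, the K_7 on S has C(7, 2) = 21 edges. P[all 21 edges red] = (1/2)^21, and likewise for blue, so P[monochromatic] = 2·(1/2)^21 = 2^{1 − 21} = 1/1048576.
Summing: E[X] = C(31, 7) · 2^{1 − 21} = 2629575 · 1/1048576 = 2629575/1048576.
Numerically: E[X] ≈ 2.50776.

E[X] = C(31,7)·2^(1−C(7,2)) = 2629575/1048576 ≈ 2.50776.


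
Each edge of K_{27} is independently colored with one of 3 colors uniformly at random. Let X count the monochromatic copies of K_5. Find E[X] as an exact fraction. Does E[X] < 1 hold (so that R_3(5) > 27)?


E[X] = C(27, 5) · 3^{1 − 10} = 80730 · 3^{−9} = 80730/19683.
As a reduced fraction: E[X] = 2990/729 ≈ 4.10151.
Is E[X] < 1? NO.
Since E[X] ≥ 1, the first-moment bound is inconclusive at n = 27; it does NOT by itself certify R_3(5) > 27.

E[X] = 2990/729 ≈ 4.10151; E[X] ≥ 1; first-moment method inconclusive here.


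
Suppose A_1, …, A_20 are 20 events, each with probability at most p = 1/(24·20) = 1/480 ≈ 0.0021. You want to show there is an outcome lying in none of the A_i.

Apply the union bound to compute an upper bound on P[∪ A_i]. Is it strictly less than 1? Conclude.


Union bound: P[∪_{i=1}^{20} A_i] ≤ Σ_i P[A_i] ≤ 20·p = 20·(1/480) = 1/24.
Numerically: 1/24 ≈ 0.0417.
Is 1/24 < 1? YES.
Since P[∪ A_i] ≤ 1/24 < 1, the complement has P[∩ A_i^c] ≥ 1 − 1/24 = 23/24 > 0, so some outcome avoids every A_i.

20·p = 1/24 ≈ 0.0417; existence CERTIFIED by the union bound.


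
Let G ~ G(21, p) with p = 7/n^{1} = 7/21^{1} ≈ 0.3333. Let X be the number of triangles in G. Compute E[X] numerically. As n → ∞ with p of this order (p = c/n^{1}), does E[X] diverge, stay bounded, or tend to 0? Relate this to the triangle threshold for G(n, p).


Number of potential triangles: C(21, 3) = 1330.
Each occurs with probability p³ ≈ (0.3333)³ ≈ 3.703704e-02.
By linearity: E[X] = C(21, 3)·p³ ≈ 1330 · 3.703704e-02 ≈ 49.2593.
Here α = 1, so p = 7/n is exactly at the triangle threshold p ~ 1/n. Asymptotically E[X] → c³/6 = 7³/6 = 343/6 ≈ 57.1667, a bounded constant. In this regime the triangle count is asymptotically Poisson(c³/6).

E[X] ≈ 49.2593; in regime p = Θ(1/n^{1}) E[X] stays bounded (at the triangle threshold p ~ 1/n).


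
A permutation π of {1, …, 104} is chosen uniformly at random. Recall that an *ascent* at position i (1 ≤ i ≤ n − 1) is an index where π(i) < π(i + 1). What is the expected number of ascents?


Write X = Σ X_I over i = 1, …, 103, with X_I the indicator of one ascent.
There are 103 indicators.
For each fixed i, the pair (π(i), π(i+1)) is a uniformly random ordered pair of distinct values from {1, …, 104}; by symmetry P[π(i) < π(i+1)] = 1/2.
By linearity: E[X] = 103 · (1/2) = (104 − 1) · (1/2) = 103/2 ≈ 51.500000.

E[X] = 103/2 = 51.500000.


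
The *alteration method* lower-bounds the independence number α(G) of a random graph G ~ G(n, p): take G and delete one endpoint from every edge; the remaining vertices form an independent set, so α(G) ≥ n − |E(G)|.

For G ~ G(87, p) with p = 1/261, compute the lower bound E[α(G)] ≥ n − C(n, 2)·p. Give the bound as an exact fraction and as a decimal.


E[|E(G)|] = C(87, 2)·p = 3741 · (1/261) = 43/3.
E[α(G)] ≥ n − E[|E(G)|] = 87 − 43/3 = 218/3.
Numerically: ≈ 72.667.
(This is only a lower bound; the true E[α(G)] may be larger.)

E[α(G)] ≥ 218/3 ≈ 72.667.


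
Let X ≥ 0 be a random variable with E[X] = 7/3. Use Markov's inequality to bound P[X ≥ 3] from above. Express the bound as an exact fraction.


μ = E[X] = 7/3, a = 3.
Markov: P[X ≥ 3] ≤ μ/a = (7/3)/3 = 7/9.
Numerically: ≈ 0.778.
(Since a = 3 > μ = 2.333, the bound 7/9 is < 1 and informative.)

P[X ≥ 3] ≤ 7/9 ≈ 0.778.


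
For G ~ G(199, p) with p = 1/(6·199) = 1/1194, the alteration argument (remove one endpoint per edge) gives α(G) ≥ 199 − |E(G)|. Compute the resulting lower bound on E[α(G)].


E[|E(G)|] = C(199, 2)·p = 19701 · (1/1194) = 33/2.
E[α(G)] ≥ n − E[|E(G)|] = 199 − 33/2 = 365/2.
Numerically: ≈ 182.5000.
(This is only a lower bound; the true E[α(G)] may be larger.)

E[α(G)] ≥ 365/2 ≈ 182.5000.


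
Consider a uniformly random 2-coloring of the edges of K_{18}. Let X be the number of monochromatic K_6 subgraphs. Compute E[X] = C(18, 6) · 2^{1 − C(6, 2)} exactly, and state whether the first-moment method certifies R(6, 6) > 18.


E[X] = C(18, 6) · 2^{1 − 15} = 18564 · 2^{−14} = 18564/16384.
As a reduced fraction: E[X] = 4641/4096 ≈ 1.1331.
Is E[X] < 1? NO.
Since E[X] ≥ 1, the first-moment bound is inconclusive at n = 18; it does NOT by itself certify R(6, 6) > 18.

E[X] = 4641/4096 ≈ 1.1331; E[X] ≥ 1; first-moment method inconclusive here.


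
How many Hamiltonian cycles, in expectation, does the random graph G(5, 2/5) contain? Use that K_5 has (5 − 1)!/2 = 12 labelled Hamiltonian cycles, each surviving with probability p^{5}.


K_5 has (5 − 1)!/2 = 12 labelled Hamiltonian cycles.
For each such Hamiltonian cycle H, let X_H = 1 if all 5 edges of H are present in G. Then P[X_H = 1] = p^{5} = (2/5)^{5} = 32/3125.
Summing the indicators: E[X] = Σ_H E[X_H] = 12 · p^{5} = 12 · 32/3125 = 384/3125.
Numerically: E[X] ≈ 0.123.

E[X] = 12 · (2/5)^{5} = 384/3125 ≈ 0.123.


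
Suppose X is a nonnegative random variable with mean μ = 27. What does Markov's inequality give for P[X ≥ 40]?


μ = E[X] = 27, a = 40.
Markov: P[X ≥ 40] ≤ μ/a = (27)/40 = 27/40.
Numerically: ≈ 0.6750.
(Since a = 40 > μ = 27.0000, the bound 27/40 is < 1 and informative.)

P[X ≥ 40] ≤ 27/40 ≈ 0.6750.


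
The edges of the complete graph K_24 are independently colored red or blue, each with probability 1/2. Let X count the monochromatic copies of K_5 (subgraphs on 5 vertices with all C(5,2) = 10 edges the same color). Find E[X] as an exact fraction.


Let X = Σ_S X_S over the C(24, 5) = 42504 subsets S of size 5, where X_S = 1 if the K_5 on S is monochromatic.
For a fixed S, the K_5 on S has C(5, 2) = 10 edges. P[all 10 edges red] = (1/2)^10, and likewise for blue, so P[monochromatic] = 2·(1/2)^10 = 2^{1 − 10} = 1/512.
By linearity: E[X] = C(24, 5) · 2^{1 − 10} = 42504 · 1/512 = 5313/64.
Numerically: E[X] ≈ 83.016.

E[X] = C(24,5)·2^(1−C(5,2)) = 5313/64 ≈ 83.016.


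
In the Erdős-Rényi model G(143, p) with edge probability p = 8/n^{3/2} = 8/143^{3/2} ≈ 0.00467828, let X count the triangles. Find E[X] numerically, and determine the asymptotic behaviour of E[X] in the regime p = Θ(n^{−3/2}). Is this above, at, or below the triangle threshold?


Number of potential triangles: C(143, 3) = 477191.
Each occurs with probability p³ ≈ (0.00467828)³ ≈ 1.02390059e-07.
By linearity: E[X] = C(143, 3)·p³ ≈ 477191 · 1.02390059e-07 ≈ 0.048860.
Since α = 3/2 > 1, p = c/n^{3/2} = o(1/n) is below the triangle threshold p ~ 1/n. Asymptotically E[X] ~ (c³/6)·n^{3(1−α)} = (8³/6)·n^{-1.5} → 0, so by Markov's inequality G has no triangles w.h.p.

E[X] ≈ 0.048860; in regime p = Θ(1/n^{3/2}) E[X] tends to 0 (below the triangle threshold p ~ 1/n).


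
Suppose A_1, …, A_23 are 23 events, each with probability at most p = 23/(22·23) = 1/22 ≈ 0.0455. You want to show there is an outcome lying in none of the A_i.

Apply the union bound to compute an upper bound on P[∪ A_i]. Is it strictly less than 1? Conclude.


Union bound: P[∪_{i=1}^{23} A_i] ≤ Σ_i P[A_i] ≤ 23·p = 23·(1/22) = 23/22.
Numerically: 23/22 ≈ 1.0455.
Is 23/22 < 1? NO.
Since the bound 23/22 is ≥ 1, the union bound is uninformative here; it does NOT by itself certify existence.

23·p = 23/22 ≈ 1.0455; existence NOT certified by the union bound.


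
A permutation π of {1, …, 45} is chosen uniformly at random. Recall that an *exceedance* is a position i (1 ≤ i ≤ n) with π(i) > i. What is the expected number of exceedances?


Write X = Σ_{i=1}^{45} X_i, where X_i = 1_{π(i) > i}.
For each fixed i, π(i) is uniform over {1, …, 45} (marginal of a uniform permutation), so P[π(i) > i] = (n − i)/n. Summing: Σ_{i=1}^{45} (n − i)/n = (0 + 1 + … + 44)/45 = 45(45 − 1)/(2·45) = (45 − 1)/2.
Hence E[X] = Σ_{i=1}^{45} (45 − i)/45 = 22 ≈ 22.00000.

E[X] = 22 = 22.00000.


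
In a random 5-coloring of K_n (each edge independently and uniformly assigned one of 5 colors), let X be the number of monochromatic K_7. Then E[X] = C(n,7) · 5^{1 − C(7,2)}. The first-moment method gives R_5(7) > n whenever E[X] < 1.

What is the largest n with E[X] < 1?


We need C(n, 7) · 5^{1 − 21} < 1, i.e. C(n, 7) < 5^{21 − 1} = 95367431640625.
Check values of n near the boundary:
  n = 334: C(334, 7) = 86359460961576; 86359460961576 < 95367431640625? YES
  n = 335: C(335, 7) = 88202498238195; 88202498238195 < 95367431640625? YES
  n = 336: C(336, 7) = 90079147136880; 90079147136880 < 95367431640625? YES
  n = 337: C(337, 7) = 91989916924632; 91989916924632 < 95367431640625? YES
  n = 338: C(338, 7) = 93935323022736; 93935323022736 < 95367431640625? YES
  n = 339: C(339, 7) = 95915887062372; 95915887062372 < 95367431640625? NO
The largest n with C(n, 7) < 95367431640625 is n = 338 (where E[X] = 93935323022736/95367431640625 ≈ 0.9850). Hence R_5(7) > 338, i.e. R_5(7) ≥ 339.

Largest n = 338; hence R_5(7) > 338.


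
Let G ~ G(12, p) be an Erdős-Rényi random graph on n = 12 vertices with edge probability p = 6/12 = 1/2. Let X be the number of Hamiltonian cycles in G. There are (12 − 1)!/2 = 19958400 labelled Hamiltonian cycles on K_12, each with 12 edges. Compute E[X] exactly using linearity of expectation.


K_12 has (12 − 1)!/2 = 19958400 labelled Hamiltonian cycles.
For each such Hamiltonian cycle H, let X_H = 1 if all 12 edges of H are present in G. Then P[X_H = 1] = p^{12} = (1/2)^{12} = 1/4096.
Summing the indicators: E[X] = Σ_H E[X_H] = 19958400 · p^{12} = 19958400 · 1/4096 = 155925/32.
Numerically: E[X] ≈ 4.87e+03.

E[X] = 19958400 · (1/2)^{12} = 155925/32 ≈ 4.87e+03.


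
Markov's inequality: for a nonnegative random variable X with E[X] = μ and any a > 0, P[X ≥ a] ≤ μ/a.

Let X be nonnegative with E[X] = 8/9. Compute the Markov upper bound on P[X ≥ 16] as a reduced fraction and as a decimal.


μ = E[X] = 8/9, a = 16.
Markov: P[X ≥ 16] ≤ μ/a = (8/9)/16 = 1/18.
Numerically: ≈ 0.056.
(Since a = 16 > μ = 0.889, the bound 1/18 is < 1 and informative.)

P[X ≥ 16] ≤ 1/18 ≈ 0.056.


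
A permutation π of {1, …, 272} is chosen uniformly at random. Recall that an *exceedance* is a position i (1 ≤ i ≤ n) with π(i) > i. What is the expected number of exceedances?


Write X = Σ_{i=1}^{272} X_i, where X_i = 1_{π(i) > i}.
For each fixed i, π(i) is uniform over {1, …, 272} (marginal of a uniform permutation), so P[π(i) > i] = (n − i)/n. Summing: Σ_{i=1}^{272} (n − i)/n = (0 + 1 + … + 271)/272 = 272(272 − 1)/(2·272) = (272 − 1)/2.
Hence E[X] = Σ_{i=1}^{272} (272 − i)/272 = 271/2 ≈ 135.500.

E[X] = 271/2 = 135.500.


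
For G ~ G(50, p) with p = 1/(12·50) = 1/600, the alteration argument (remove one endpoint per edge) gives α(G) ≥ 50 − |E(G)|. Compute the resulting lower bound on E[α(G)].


E[|E(G)|] = C(50, 2)·p = 1225 · (1/600) = 49/24.
E[α(G)] ≥ n − E[|E(G)|] = 50 − 49/24 = 1151/24.
Numerically: ≈ 47.9583.
(This is only a lower bound; the true E[α(G)] may be larger.)

E[α(G)] ≥ 1151/24 ≈ 47.9583.


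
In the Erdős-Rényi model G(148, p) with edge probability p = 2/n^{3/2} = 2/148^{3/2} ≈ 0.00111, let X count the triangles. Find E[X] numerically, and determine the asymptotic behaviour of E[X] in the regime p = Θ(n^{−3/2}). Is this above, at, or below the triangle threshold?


Number of potential triangles: C(148, 3) = 529396.
Each occurs with probability p³ ≈ (0.00111)³ ≈ 1.37060e-09.
By linearity: E[X] = C(148, 3)·p³ ≈ 529396 · 1.37060e-09 ≈ 0.001.
Since α = 3/2 > 1, p = c/n^{3/2} = o(1/n) is below the triangle threshold p ~ 1/n. Asymptotically E[X] ~ (c³/6)·n^{3(1−α)} = (2³/6)·n^{-1.5} → 0, so by Markov's inequality G has no triangles w.h.p.

E[X] ≈ 0.001; in regime p = Θ(1/n^{3/2}) E[X] tends to 0 (below the triangle threshold p ~ 1/n).


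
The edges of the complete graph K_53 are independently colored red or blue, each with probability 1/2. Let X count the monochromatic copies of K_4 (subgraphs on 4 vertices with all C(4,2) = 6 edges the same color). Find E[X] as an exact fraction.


Let X = Σ_S X_S over the C(53, 4) = 292825 subsets S of size 4, where X_S = 1 if the K_4 on S is monochromatic.
For a fixed S, the K_4 on S has C(4, 2) = 6 edges. P[all 6 edges red] = (1/2)^6, and likewise for blue, so P[monochromatic] = 2·(1/2)^6 = 2^{1 − 6} = 1/32.
By linearity: E[X] = C(53, 4) · 2^{1 − 6} = 292825 · 1/32 = 292825/32.
Numerically: E[X] ≈ 9150.781250.

E[X] = C(53,4)·2^(1−C(4,2)) = 292825/32 ≈ 9150.781250.


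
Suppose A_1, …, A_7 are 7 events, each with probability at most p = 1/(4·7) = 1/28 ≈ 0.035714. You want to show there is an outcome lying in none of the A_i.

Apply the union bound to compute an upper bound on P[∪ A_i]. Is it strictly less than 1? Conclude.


Union bound: P[∪_{i=1}^{7} A_i] ≤ Σ_i P[A_i] ≤ 7·p = 7·(1/28) = 1/4.
Numerically: 1/4 ≈ 0.250000.
Is 1/4 < 1? YES.
Since P[∪ A_i] ≤ 1/4 < 1, the complement has P[∩ A_i^c] ≥ 1 − 1/4 = 3/4 > 0, so some outcome avoids every A_i.

7·p = 1/4 ≈ 0.250000; existence CERTIFIED by the union bound.


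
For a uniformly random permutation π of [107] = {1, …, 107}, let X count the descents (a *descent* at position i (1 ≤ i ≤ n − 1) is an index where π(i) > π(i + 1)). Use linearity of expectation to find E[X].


Write X = Σ X_I over i = 1, …, 106, with X_I the indicator of one descent.
There are 106 indicators.
For each fixed i, the pair (π(i), π(i+1)) is a uniformly random ordered pair of distinct values from {1, …, 107}; by symmetry P[π(i) > π(i+1)] = 1/2.
By linearity: E[X] = 106 · (1/2) = (107 − 1) · (1/2) = 53 ≈ 53.000000.

E[X] = 53 = 53.000000.


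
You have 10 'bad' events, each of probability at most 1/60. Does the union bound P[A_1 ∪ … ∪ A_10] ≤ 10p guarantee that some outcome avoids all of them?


Union bound: P[∪_{i=1}^{10} A_i] ≤ Σ_i P[A_i] ≤ 10·p = 10·(1/60) = 1/6.
Numerically: 1/6 ≈ 0.1667.
Is 1/6 < 1? YES.
Since P[∪ A_i] ≤ 1/6 < 1, the complement has P[∩ A_i^c] ≥ 1 − 1/6 = 5/6 > 0, so some outcome avoids every A_i.

10·p = 1/6 ≈ 0.1667; existence CERTIFIED by the union bound.


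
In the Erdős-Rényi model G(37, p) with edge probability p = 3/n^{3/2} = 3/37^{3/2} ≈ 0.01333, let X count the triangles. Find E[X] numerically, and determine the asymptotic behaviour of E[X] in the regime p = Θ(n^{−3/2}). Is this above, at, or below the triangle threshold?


Number of potential triangles: C(37, 3) = 7770.
Each occurs with probability p³ ≈ (0.01333)³ ≈ 2.3684052e-06.
By linearity: E[X] = C(37, 3)·p³ ≈ 7770 · 2.3684052e-06 ≈ 0.01840.
Since α = 3/2 > 1, p = c/n^{3/2} = o(1/n) is below the triangle threshold p ~ 1/n. Asymptotically E[X] ~ (c³/6)·n^{3(1−α)} = (3³/6)·n^{-1.5} → 0, so by Markov's inequality G has no triangles w.h.p.

E[X] ≈ 0.01840; in regime p = Θ(1/n^{3/2}) E[X] tends to 0 (below the triangle threshold p ~ 1/n).


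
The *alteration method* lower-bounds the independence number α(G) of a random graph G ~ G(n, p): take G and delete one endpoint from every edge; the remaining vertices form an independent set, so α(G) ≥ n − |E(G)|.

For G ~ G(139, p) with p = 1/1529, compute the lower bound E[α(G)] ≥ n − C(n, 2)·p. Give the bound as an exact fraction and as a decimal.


E[|E(G)|] = C(139, 2)·p = 9591 · (1/1529) = 69/11.
E[α(G)] ≥ n − E[|E(G)|] = 139 − 69/11 = 1460/11.
Numerically: ≈ 132.7273.
(This is only a lower bound; the true E[α(G)] may be larger.)

E[α(G)] ≥ 1460/11 ≈ 132.7273.


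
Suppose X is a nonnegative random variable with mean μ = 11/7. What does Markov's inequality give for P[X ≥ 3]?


μ = E[X] = 11/7, a = 3.
Markov: P[X ≥ 3] ≤ μ/a = (11/7)/3 = 11/21.
Numerically: ≈ 0.524.
(Since a = 3 > μ = 1.571, the bound 11/21 is < 1 and informative.)

P[X ≥ 3] ≤ 11/21 ≈ 0.524.


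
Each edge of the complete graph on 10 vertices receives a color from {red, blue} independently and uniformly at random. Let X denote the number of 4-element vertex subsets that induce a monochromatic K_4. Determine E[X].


Let X = Σ_S X_S over the C(10, 4) = 210 subsets S of size 4, where X_S = 1 if the K_4 on S is monochromatic.
For a fixed S, the K_4 on S has C(4, 2) = 6 edges. P[all 6 edges red] = (1/2)^6, and likewise for blue, so P[monochromatic] = 2·(1/2)^6 = 2^{1 − 6} = 1/32.
By linearity of expectation: E[X] = C(10, 4) · 2^{1 − 6} = 210 · 1/32 = 105/16.
Numerically: E[X] ≈ 6.5625.

E[X] = C(10,4)·2^(1−C(4,2)) = 105/16 ≈ 6.5625.


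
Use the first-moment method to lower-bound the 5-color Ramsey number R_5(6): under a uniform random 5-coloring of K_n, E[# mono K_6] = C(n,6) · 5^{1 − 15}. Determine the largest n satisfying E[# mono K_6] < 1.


We need C(n, 6) · 5^{1 − 15} < 1, i.e. C(n, 6) < 5^{15 − 1} = 6103515625.
Check values of n near the boundary:
  n = 128: C(128, 6) = 5423611200; 5423611200 < 6103515625? YES
  n = 129: C(129, 6) = 5688177600; 5688177600 < 6103515625? YES
  n = 130: C(130, 6) = 5963412000; 5963412000 < 6103515625? YES
  n = 131: C(131, 6) = 6249655776; 6249655776 < 6103515625? NO
The largest n with C(n, 6) < 6103515625 is n = 130 (where E[X] = 47707296/48828125 ≈ 0.97705). Hence R_5(6) > 130, i.e. R_5(6) ≥ 131.

Largest n = 130; hence R_5(6) > 130.


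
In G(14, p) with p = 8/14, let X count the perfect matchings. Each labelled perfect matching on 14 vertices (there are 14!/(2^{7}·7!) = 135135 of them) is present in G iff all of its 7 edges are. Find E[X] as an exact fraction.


K_14 has 14!/(2^{7}·7!) = 135135 labelled perfect matchings.
For each such perfect matching H, let X_H = 1 if all 7 edges of H are present in G. Then P[X_H = 1] = p^{7} = (4/7)^{7} = 16384/823543.
Summing the indicators: E[X] = Σ_H E[X_H] = 135135 · p^{7} = 135135 · 16384/823543 = 316293120/117649.
Numerically: E[X] ≈ 2.69e+03.

E[X] = 135135 · (4/7)^{7} = 316293120/117649 ≈ 2.69e+03.


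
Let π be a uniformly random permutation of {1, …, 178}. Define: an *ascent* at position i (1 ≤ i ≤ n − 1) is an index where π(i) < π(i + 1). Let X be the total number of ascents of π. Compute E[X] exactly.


Write X = Σ X_I over i = 1, …, 177, with X_I the indicator of one ascent.
There are 177 indicators.
For each fixed i, the pair (π(i), π(i+1)) is a uniformly random ordered pair of distinct values from {1, …, 178}; by symmetry P[π(i) < π(i+1)] = 1/2.
By linearity: E[X] = 177 · (1/2) = (178 − 1) · (1/2) = 177/2 ≈ 88.50000.

E[X] = 177/2 = 88.50000.


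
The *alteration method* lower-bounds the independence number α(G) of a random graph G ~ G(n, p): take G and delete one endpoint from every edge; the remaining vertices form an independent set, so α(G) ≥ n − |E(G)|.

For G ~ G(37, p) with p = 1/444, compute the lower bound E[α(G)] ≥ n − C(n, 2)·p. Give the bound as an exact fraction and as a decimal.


E[|E(G)|] = C(37, 2)·p = 666 · (1/444) = 3/2.
E[α(G)] ≥ n − E[|E(G)|] = 37 − 3/2 = 71/2.
Numerically: ≈ 35.50000.
(This is only a lower bound; the true E[α(G)] may be larger.)

E[α(G)] ≥ 71/2 ≈ 35.50000.


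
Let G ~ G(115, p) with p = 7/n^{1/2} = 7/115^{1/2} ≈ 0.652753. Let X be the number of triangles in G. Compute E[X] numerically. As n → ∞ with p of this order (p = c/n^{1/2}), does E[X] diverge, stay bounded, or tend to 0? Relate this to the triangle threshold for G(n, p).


Number of potential triangles: C(115, 3) = 246905.
Each occurs with probability p³ ≈ (0.652753)³ ≈ 2.78129695e-01.
By linearity: E[X] = C(115, 3)·p³ ≈ 246905 · 2.78129695e-01 ≈ 68671.612339.
Since α = 1/2 < 1, p = c/n^{1/2} ≫ 1/n is above the triangle threshold p ~ 1/n. Asymptotically E[X] ~ (c³/6)·n^{3(1−α)} = (7³/6)·n^{1.5} → ∞; triangles are abundant w.h.p.

E[X] ≈ 68671.612339; in regime p = Θ(1/n^{1/2}) E[X] diverges (above the triangle threshold p ~ 1/n).


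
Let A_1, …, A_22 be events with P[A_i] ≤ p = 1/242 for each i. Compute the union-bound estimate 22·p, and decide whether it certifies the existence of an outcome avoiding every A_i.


Union bound: P[∪_{i=1}^{22} A_i] ≤ Σ_i P[A_i] ≤ 22·p = 22·(1/242) = 1/11.
Numerically: 1/11 ≈ 0.0909091.
Is 1/11 < 1? YES.
Since P[∪ A_i] ≤ 1/11 < 1, the complement has P[∩ A_i^c] ≥ 1 − 1/11 = 10/11 > 0, so some outcome avoids every A_i.

22·p = 1/11 ≈ 0.0909091; existence CERTIFIED by the union bound.


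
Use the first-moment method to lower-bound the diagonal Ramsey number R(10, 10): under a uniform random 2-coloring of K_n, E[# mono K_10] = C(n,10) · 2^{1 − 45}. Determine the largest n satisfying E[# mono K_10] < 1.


We need C(n, 10) · 2^{1 − 45} < 1, i.e. C(n, 10) < 2^{45 − 1} = 17592186044416.
Check values of n near the boundary:
  n = 99: C(99, 10) = 15579278510796; 15579278510796 < 17592186044416? YES
  n = 100: C(100, 10) = 17310309456440; 17310309456440 < 17592186044416? YES
  n = 101: C(101, 10) = 19212541264840; 19212541264840 < 17592186044416? NO
The largest n with C(n, 10) < 17592186044416 is n = 100 (where E[X] = 2163788682055/2199023255552 ≈ 0.9839772). Hence R(10, 10) > 100, i.e. R(10, 10) ≥ 101.

Largest n = 100; hence R(10, 10) > 100.


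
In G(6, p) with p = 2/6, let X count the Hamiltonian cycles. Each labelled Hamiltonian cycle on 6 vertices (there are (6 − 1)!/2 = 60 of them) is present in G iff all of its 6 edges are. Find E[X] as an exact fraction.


K_6 has (6 − 1)!/2 = 60 labelled Hamiltonian cycles.
For each such Hamiltonian cycle H, let X_H = 1 if all 6 edges of H are present in G. Then P[X_H = 1] = p^{6} = (1/3)^{6} = 1/729.
By linearity: E[X] = Σ_H E[X_H] = 60 · p^{6} = 60 · 1/729 = 20/243.
Numerically: E[X] ≈ 0.0823045.

E[X] = 60 · (1/3)^{6} = 20/243 ≈ 0.0823045.


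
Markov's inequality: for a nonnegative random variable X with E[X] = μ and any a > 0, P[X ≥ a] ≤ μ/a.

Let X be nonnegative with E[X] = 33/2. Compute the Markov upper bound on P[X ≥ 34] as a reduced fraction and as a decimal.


μ = E[X] = 33/2, a = 34.
Markov: P[X ≥ 34] ≤ μ/a = (33/2)/34 = 33/68.
Numerically: ≈ 0.485294.
(Since a = 34 > μ = 16.500000, the bound 33/68 is < 1 and informative.)

P[X ≥ 34] ≤ 33/68 ≈ 0.485294.


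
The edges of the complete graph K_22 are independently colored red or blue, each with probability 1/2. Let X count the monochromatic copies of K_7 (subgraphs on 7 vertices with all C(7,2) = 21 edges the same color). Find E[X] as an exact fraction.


Let X = Σ_S X_S over the C(22, 7) = 170544 subsets S of size 7, where X_S = 1 if the K_7 on S is monochromatic.
For a fixed S, the K_7 on S has C(7, 2) = 21 edges. P[all 21 edges red] = (1/2)^21, and likewise for blue, so P[monochromatic] = 2·(1/2)^21 = 2^{1 − 21} = 1/1048576.
By linearity of expectation: E[X] = C(22, 7) · 2^{1 − 21} = 170544 · 1/1048576 = 10659/65536.
Numerically: E[X] ≈ 0.1626.

E[X] = C(22,7)·2^(1−C(7,2)) = 10659/65536 ≈ 0.1626.


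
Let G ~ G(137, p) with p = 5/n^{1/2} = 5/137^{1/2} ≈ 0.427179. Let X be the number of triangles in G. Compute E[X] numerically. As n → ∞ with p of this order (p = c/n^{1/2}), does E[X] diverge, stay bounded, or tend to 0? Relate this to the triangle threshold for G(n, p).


Number of potential triangles: C(137, 3) = 419220.
Each occurs with probability p³ ≈ (0.427179)³ ≈ 7.79523410e-02.
By linearity: E[X] = C(137, 3)·p³ ≈ 419220 · 7.79523410e-02 ≈ 32679.180408.
Since α = 1/2 < 1, p = c/n^{1/2} ≫ 1/n is above the triangle threshold p ~ 1/n. Asymptotically E[X] ~ (c³/6)·n^{3(1−α)} = (5³/6)·n^{1.5} → ∞; triangles are abundant w.h.p.

E[X] ≈ 32679.180408; in regime p = Θ(1/n^{1/2}) E[X] diverges (above the triangle threshold p ~ 1/n).


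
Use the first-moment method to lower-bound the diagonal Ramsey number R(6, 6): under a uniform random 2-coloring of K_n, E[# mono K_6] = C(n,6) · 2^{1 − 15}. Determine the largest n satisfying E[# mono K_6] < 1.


We need C(n, 6) · 2^{1 − 15} < 1, i.e. C(n, 6) < 2^{15 − 1} = 16384.
Check values of n near the boundary:
  n = 14: C(14, 6) = 3003; 3003 < 16384? YES
  n = 15: C(15, 6) = 5005; 5005 < 16384? YES
  n = 16: C(16, 6) = 8008; 8008 < 16384? YES
  n = 17: C(17, 6) = 12376; 12376 < 16384? YES
  n = 18: C(18, 6) = 18564; 18564 < 16384? NO
The largest n with C(n, 6) < 16384 is n = 17 (where E[X] = 1547/2048 ≈ 0.755371). Hence R(6, 6) > 17, i.e. R(6, 6) ≥ 18.

Largest n = 17; hence R(6, 6) > 17.


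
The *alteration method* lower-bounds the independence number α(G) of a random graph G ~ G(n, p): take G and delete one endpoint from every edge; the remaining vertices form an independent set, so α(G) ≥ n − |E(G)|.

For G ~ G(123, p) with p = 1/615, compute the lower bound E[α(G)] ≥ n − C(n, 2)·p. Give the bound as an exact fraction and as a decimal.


E[|E(G)|] = C(123, 2)·p = 7503 · (1/615) = 61/5.
E[α(G)] ≥ n − E[|E(G)|] = 123 − 61/5 = 554/5.
Numerically: ≈ 110.800.
(This is only a lower bound; the true E[α(G)] may be larger.)

E[α(G)] ≥ 554/5 ≈ 110.800.


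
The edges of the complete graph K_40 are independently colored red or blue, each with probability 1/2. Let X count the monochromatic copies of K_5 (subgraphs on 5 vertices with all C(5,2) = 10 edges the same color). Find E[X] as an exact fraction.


Let X = Σ_S X_S over the C(40, 5) = 658008 subsets S of size 5, where X_S = 1 if the K_5 on S is monochromatic.
For a fixed S, the K_5 on S has C(5, 2) = 10 edges. P[all 10 edges red] = (1/2)^10, and likewise for blue, so P[monochromatic] = 2·(1/2)^10 = 2^{1 − 10} = 1/512.
Summing: E[X] = C(40, 5) · 2^{1 − 10} = 658008 · 1/512 = 82251/64.
Numerically: E[X] ≈ 1285.171875.

E[X] = C(40,5)·2^(1−C(5,2)) = 82251/64 ≈ 1285.171875.


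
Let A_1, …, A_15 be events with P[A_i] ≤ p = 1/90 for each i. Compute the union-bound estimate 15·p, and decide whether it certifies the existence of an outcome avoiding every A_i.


Union bound: P[∪_{i=1}^{15} A_i] ≤ Σ_i P[A_i] ≤ 15·p = 15·(1/90) = 1/6.
Numerically: 1/6 ≈ 0.167.
Is 1/6 < 1? YES.
Since P[∪ A_i] ≤ 1/6 < 1, the complement has P[∩ A_i^c] ≥ 1 − 1/6 = 5/6 > 0, so some outcome avoids every A_i.

15·p = 1/6 ≈ 0.167; existence CERTIFIED by the union bound.


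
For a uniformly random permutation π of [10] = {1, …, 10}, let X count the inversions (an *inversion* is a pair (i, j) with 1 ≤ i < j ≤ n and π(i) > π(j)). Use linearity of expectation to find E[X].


Write X = Σ X_I over the C(10, 2) = 45 pairs i < j, with X_I the indicator of one inversion.
There are 45 indicators.
For each fixed pair i < j, the values π(i) and π(j) are two distinct elements of {1, …, 10} in uniformly random order; by symmetry P[π(i) > π(j)] = 1/2.
By linearity: E[X] = 45 · (1/2) = C(10, 2) · (1/2) = 45/2 = 45/2 ≈ 22.500000.

E[X] = 45/2 = 22.500000.


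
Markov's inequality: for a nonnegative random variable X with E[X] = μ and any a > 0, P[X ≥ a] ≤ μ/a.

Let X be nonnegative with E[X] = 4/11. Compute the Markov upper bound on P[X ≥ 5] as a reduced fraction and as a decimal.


μ = E[X] = 4/11, a = 5.
Markov: P[X ≥ 5] ≤ μ/a = (4/11)/5 = 4/55.
Numerically: ≈ 0.07273.
(Since a = 5 > μ = 0.36364, the bound 4/55 is < 1 and informative.)

P[X ≥ 5] ≤ 4/55 ≈ 0.07273.


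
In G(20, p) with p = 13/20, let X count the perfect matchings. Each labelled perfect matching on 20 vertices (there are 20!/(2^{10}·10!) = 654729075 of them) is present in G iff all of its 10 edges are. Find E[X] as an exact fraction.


K_20 has 20!/(2^{10}·10!) = 654729075 labelled perfect matchings.
For each such perfect matching H, let X_H = 1 if all 10 edges of H are present in G. Then P[X_H = 1] = p^{10} = (13/20)^{10} = 137858491849/10240000000000.
Summing the indicators: E[X] = Σ_H E[X_H] = 654729075 · p^{10} = 654729075 · 137858491849/10240000000000 = 3610398513967632387/409600000000.
Numerically: E[X] ≈ 8.8144e+06.

E[X] = 654729075 · (13/20)^{10} = 3610398513967632387/409600000000 ≈ 8.8144e+06.


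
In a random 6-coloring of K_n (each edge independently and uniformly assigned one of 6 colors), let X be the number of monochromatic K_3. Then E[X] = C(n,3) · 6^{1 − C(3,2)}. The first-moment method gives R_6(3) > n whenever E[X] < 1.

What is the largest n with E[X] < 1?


We need C(n, 3) · 6^{1 − 3} < 1, i.e. C(n, 3) < 6^{3 − 1} = 36.
Check values of n near the boundary:
  n = 4: C(4, 3) = 4; 4 < 36? YES
  n = 5: C(5, 3) = 10; 10 < 36? YES
  n = 6: C(6, 3) = 20; 20 < 36? YES
  n = 7: C(7, 3) = 35; 35 < 36? YES
  n = 8: C(8, 3) = 56; 56 < 36? NO
The largest n with C(n, 3) < 36 is n = 7 (where E[X] = 35/36 ≈ 0.972222). Hence R_6(3) > 7, i.e. R_6(3) ≥ 8.

Largest n = 7; hence R_6(3) > 7.


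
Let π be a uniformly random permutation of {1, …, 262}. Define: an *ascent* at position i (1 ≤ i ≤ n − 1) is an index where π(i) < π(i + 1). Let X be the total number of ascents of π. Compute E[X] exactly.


Write X = Σ X_I over i = 1, …, 261, with X_I the indicator of one ascent.
There are 261 indicators.
For each fixed i, the pair (π(i), π(i+1)) is a uniformly random ordered pair of distinct values from {1, …, 262}; by symmetry P[π(i) < π(i+1)] = 1/2.
By linearity: E[X] = 261 · (1/2) = (262 − 1) · (1/2) = 261/2 ≈ 130.500000.

E[X] = 261/2 = 130.500000.


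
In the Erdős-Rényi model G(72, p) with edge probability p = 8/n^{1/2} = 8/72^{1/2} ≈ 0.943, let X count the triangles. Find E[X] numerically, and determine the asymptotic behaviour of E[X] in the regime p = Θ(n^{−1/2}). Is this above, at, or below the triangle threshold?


Number of potential triangles: C(72, 3) = 59640.
Each occurs with probability p³ ≈ (0.943)³ ≈ 8.38052e-01.
By linearity: E[X] = C(72, 3)·p³ ≈ 59640 · 8.38052e-01 ≈ 49981.450.
Since α = 1/2 < 1, p = c/n^{1/2} ≫ 1/n is above the triangle threshold p ~ 1/n. Asymptotically E[X] ~ (c³/6)·n^{3(1−α)} = (8³/6)·n^{1.5} → ∞; triangles are abundant w.h.p.

E[X] ≈ 49981.450; in regime p = Θ(1/n^{1/2}) E[X] diverges (above the triangle threshold p ~ 1/n).


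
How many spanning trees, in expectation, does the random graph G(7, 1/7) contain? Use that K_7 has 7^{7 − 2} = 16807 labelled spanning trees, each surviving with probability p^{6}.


K_7 has 7^{7 − 2} = 16807 labelled spanning trees.
For each such spanning tree H, let X_H = 1 if all 6 edges of H are present in G. Then P[X_H = 1] = p^{6} = (1/7)^{6} = 1/117649.
By linearity: E[X] = Σ_H E[X_H] = 16807 · p^{6} = 16807 · 1/117649 = 1/7.
Numerically: E[X] ≈ 0.142857.

E[X] = 16807 · (1/7)^{6} = 1/7 ≈ 0.142857.


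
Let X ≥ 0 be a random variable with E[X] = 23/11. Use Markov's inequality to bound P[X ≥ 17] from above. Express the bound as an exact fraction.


μ = E[X] = 23/11, a = 17.
Markov: P[X ≥ 17] ≤ μ/a = (23/11)/17 = 23/187.
Numerically: ≈ 0.12299.
(Since a = 17 > μ = 2.09091, the bound 23/187 is < 1 and informative.)

P[X ≥ 17] ≤ 23/187 ≈ 0.12299.


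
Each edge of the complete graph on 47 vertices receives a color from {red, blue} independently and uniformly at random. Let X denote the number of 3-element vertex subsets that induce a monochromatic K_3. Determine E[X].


Let X = Σ_S X_S over the C(47, 3) = 16215 subsets S of size 3, where X_S = 1 if the K_3 on S is monochromatic.
For a fixed S, the K_3 on S has C(3, 2) = 3 edges. P[all 3 edges red] = (1/2)^3, and likewise for blue, so P[monochromatic] = 2·(1/2)^3 = 2^{1 − 3} = 1/4.
By linearity of expectation: E[X] = C(47, 3) · 2^{1 − 3} = 16215 · 1/4 = 16215/4.
Numerically: E[X] ≈ 4053.75000.

E[X] = C(47,3)·2^(1−C(3,2)) = 16215/4 ≈ 4053.75000.


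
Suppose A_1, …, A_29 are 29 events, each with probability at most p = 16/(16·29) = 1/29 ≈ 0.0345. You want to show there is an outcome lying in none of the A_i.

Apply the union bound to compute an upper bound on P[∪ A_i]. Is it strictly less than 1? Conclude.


Union bound: P[∪_{i=1}^{29} A_i] ≤ Σ_i P[A_i] ≤ 29·p = 29·(1/29) = 1.
Numerically: 1 ≈ 1.0000.
Is 1 < 1? NO.
Since the bound 1 is ≥ 1, the union bound is uninformative here; it does NOT by itself certify existence.

29·p = 1 ≈ 1.0000; existence NOT certified by the union bound.


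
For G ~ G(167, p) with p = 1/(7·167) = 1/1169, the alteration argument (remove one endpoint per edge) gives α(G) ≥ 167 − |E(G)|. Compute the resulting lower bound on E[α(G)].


E[|E(G)|] = C(167, 2)·p = 13861 · (1/1169) = 83/7.
E[α(G)] ≥ n − E[|E(G)|] = 167 − 83/7 = 1086/7.
Numerically: ≈ 155.14286.
(This is only a lower bound; the true E[α(G)] may be larger.)

E[α(G)] ≥ 1086/7 ≈ 155.14286.


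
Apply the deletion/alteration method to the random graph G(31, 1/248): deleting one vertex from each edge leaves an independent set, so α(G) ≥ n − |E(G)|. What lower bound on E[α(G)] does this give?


E[|E(G)|] = C(31, 2)·p = 465 · (1/248) = 15/8.
E[α(G)] ≥ n − E[|E(G)|] = 31 − 15/8 = 233/8.
Numerically: ≈ 29.125.
(This is only a lower bound; the true E[α(G)] may be larger.)

E[α(G)] ≥ 233/8 ≈ 29.125.


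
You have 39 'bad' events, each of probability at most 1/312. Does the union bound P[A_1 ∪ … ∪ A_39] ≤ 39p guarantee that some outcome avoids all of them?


Union bound: P[∪_{i=1}^{39} A_i] ≤ Σ_i P[A_i] ≤ 39·p = 39·(1/312) = 1/8.
Numerically: 1/8 ≈ 0.125000.
Is 1/8 < 1? YES.
Since P[∪ A_i] ≤ 1/8 < 1, the complement has P[∩ A_i^c] ≥ 1 − 1/8 = 7/8 > 0, so some outcome avoids every A_i.

39·p = 1/8 ≈ 0.125000; existence CERTIFIED by the union bound.


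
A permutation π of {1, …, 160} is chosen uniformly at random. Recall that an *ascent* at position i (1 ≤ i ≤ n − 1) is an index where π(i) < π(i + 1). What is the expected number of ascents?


Write X = Σ X_I over i = 1, …, 159, with X_I the indicator of one ascent.
There are 159 indicators.
For each fixed i, the pair (π(i), π(i+1)) is a uniformly random ordered pair of distinct values from {1, …, 160}; by symmetry P[π(i) < π(i+1)] = 1/2.
By linearity: E[X] = 159 · (1/2) = (160 − 1) · (1/2) = 159/2 ≈ 79.5000.

E[X] = 159/2 = 79.5000.


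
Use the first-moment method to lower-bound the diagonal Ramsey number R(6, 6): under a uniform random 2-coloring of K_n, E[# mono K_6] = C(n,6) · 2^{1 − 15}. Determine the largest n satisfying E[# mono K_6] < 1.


We need C(n, 6) · 2^{1 − 15} < 1, i.e. C(n, 6) < 2^{15 − 1} = 16384.
Check values of n near the boundary:
  n = 12: C(12, 6) = 924; 924 < 16384? YES
  n = 13: C(13, 6) = 1716; 1716 < 16384? YES
  n = 14: C(14, 6) = 3003; 3003 < 16384? YES
  n = 15: C(15, 6) = 5005; 5005 < 16384? YES
  n = 16: C(16, 6) = 8008; 8008 < 16384? YES
  n = 17: C(17, 6) = 12376; 12376 < 16384? YES
  n = 18: C(18, 6) = 18564; 18564 < 16384? NO
  n = 19: C(19, 6) = 27132; 27132 < 16384? NO
  n = 20: C(20, 6) = 38760; 38760 < 16384? NO
The largest n with C(n, 6) < 16384 is n = 17 (where E[X] = 1547/2048 ≈ 0.7554). Hence R(6, 6) > 17, i.e. R(6, 6) ≥ 18.

Largest n = 17; hence R(6, 6) > 17.


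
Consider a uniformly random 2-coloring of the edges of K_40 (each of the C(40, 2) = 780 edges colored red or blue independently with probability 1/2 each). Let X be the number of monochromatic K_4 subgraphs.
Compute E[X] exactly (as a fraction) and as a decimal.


Let X = Σ_S X_S over the C(40, 4) = 91390 subsets S of size 4, where X_S = 1 if the K_4 on S is monochromatic.
For a fixed S, the K_4 on S has C(4, 2) = 6 edges. P[all 6 edges red] = (1/2)^6, and likewise for blue, so P[monochromatic] = 2·(1/2)^6 = 2^{1 − 6} = 1/32.
By linearity of expectation: E[X] = C(40, 4) · 2^{1 − 6} = 91390 · 1/32 = 45695/16.
Numerically: E[X] ≈ 2855.938.

E[X] = C(40,4)·2^(1−C(4,2)) = 45695/16 ≈ 2855.938.


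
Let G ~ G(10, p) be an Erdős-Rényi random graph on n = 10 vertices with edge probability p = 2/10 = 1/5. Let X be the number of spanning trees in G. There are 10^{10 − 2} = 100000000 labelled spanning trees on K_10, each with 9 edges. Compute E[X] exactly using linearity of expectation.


K_10 has 10^{10 − 2} = 100000000 labelled spanning trees.
For each such spanning tree H, let X_H = 1 if all 9 edges of H are present in G. Then P[X_H = 1] = p^{9} = (1/5)^{9} = 1/1953125.
By linearity: E[X] = Σ_H E[X_H] = 100000000 · p^{9} = 100000000 · 1/1953125 = 256/5.
Numerically: E[X] ≈ 51.2.

E[X] = 100000000 · (1/5)^{9} = 256/5 ≈ 51.2.


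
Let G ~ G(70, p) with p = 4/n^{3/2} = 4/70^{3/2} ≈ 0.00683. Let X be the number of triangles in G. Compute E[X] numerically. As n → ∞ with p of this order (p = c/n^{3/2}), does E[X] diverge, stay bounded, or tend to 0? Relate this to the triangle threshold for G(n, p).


Number of potential triangles: C(70, 3) = 54740.
Each occurs with probability p³ ≈ (0.00683)³ ≈ 3.18595e-07.
By linearity: E[X] = C(70, 3)·p³ ≈ 54740 · 3.18595e-07 ≈ 0.017.
Since α = 3/2 > 1, p = c/n^{3/2} = o(1/n) is below the triangle threshold p ~ 1/n. Asymptotically E[X] ~ (c³/6)·n^{3(1−α)} = (4³/6)·n^{-1.5} → 0, so by Markov's inequality G has no triangles w.h.p.

E[X] ≈ 0.017; in regime p = Θ(1/n^{3/2}) E[X] tends to 0 (below the triangle threshold p ~ 1/n).


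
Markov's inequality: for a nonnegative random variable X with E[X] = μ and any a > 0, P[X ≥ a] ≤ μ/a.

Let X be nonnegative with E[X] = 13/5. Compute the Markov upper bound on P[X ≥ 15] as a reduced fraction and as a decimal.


μ = E[X] = 13/5, a = 15.
Markov: P[X ≥ 15] ≤ μ/a = (13/5)/15 = 13/75.
Numerically: ≈ 0.173.
(Since a = 15 > μ = 2.600, the bound 13/75 is < 1 and informative.)

P[X ≥ 15] ≤ 13/75 ≈ 0.173.
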